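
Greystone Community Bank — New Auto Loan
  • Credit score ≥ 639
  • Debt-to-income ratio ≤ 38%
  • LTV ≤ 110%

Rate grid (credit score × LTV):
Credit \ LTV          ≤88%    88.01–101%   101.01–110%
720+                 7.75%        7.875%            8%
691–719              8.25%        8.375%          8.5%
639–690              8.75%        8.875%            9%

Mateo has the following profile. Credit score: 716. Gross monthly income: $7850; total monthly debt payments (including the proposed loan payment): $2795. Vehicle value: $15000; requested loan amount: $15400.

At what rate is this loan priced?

Credit score 716 ≥ 639; Debt-to-income = 2,795/7,850 = 35.6% — meets 38% limit
LTV = 15,400/15,000 = 102.7% ≤ 110%
Row: 716 falls in 691–719. Column: 102.7% falls in 101.01–110%. Rate = 8.5%.

8.5%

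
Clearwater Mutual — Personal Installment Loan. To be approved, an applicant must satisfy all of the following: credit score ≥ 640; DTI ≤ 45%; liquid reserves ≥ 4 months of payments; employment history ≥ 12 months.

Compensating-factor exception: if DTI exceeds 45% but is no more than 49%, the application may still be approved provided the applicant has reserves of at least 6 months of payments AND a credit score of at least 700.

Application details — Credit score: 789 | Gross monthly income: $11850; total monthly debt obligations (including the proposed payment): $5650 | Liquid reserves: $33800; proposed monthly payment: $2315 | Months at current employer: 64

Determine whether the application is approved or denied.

Credit score 789 ≥ 640 (meets base)
DTI = 5,650/11,850 = 47.7% > 45% — standard DTI limit exceeded.
Reserves: 33,800 ÷ 2,315 = 14.6 months (meets 4-month minimum)
Employment 64 ≥ 12 months
47.7% falls in the override range (45%–49%), so the compensating-factor test applies.
Reserves 14.6 ≥ 6 months; credit score 789 ≥ 700.
Both override conditions satisfied; DTI exception granted.

Approved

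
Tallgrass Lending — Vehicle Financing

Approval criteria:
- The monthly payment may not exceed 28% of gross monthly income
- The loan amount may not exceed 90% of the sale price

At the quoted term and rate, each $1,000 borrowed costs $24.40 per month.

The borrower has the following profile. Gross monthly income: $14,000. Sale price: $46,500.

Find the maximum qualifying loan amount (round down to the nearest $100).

Payment cap: 28% × $14,000 = $3,920/month.
At $24.40 per $1,000, that supports 3,920/24.40 × 1,000 ≈ $160,655 → $160,600.
LTV cap: 90% × $46,500 = $41,850 → $41,800.
Binding constraint: loan-to-value.

$41,800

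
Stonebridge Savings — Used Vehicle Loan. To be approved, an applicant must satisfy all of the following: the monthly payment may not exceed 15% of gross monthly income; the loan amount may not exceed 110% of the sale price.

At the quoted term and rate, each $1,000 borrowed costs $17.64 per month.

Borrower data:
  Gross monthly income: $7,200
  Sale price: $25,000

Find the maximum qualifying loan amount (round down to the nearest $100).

$27,500

Payment cap: 15% × $7,200 = $1,080/month.
At $17.64 per $1,000, that supports 1,080/17.64 × 1,000 ≈ $61,224 → $61,200.
LTV cap: 110% × $25,000 = $27,500 → $27,500.
Binding constraint: loan-to-value.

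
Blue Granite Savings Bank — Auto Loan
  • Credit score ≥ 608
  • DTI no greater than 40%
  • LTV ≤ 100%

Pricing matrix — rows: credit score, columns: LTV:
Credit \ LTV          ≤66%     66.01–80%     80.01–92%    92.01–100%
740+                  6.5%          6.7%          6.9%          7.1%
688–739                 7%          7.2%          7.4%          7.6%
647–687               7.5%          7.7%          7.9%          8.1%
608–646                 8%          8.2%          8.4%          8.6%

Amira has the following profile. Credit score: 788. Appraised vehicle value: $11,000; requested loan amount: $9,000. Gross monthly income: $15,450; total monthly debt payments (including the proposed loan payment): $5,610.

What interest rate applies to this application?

6.9%

Credit score 788 ≥ 608; DTI: 5,610 ÷ 15,450 = 36.3%, within the 40% cap
LTV: 9,000 ÷ 11,000 = 81.8%, within 100% cap
Row: 788 falls in 740+. Column: 81.8% falls in 80.01–92%. Rate = 6.9%.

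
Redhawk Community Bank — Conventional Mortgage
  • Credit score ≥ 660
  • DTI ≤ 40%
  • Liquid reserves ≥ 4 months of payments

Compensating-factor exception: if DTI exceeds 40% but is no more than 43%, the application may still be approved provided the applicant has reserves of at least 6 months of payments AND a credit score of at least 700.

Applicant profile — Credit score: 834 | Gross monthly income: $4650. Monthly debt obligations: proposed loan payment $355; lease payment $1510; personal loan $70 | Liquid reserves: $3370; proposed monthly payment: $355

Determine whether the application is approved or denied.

Credit score 834 ≥ 660 (meets base)
Total debts = (355 + 1,510 + 70) = 1,935. DTI = 1,935/4,650 = 41.6% > 40% — standard DTI limit exceeded.
Reserves: 3,370 ÷ 355 = 9.5 months (meets 4-month minimum)
DTI 41.6% is within the 40%–43% exception band; checking compensating factors.
Reserves 9.5 ≥ 6 months; credit score 834 ≥ 700.
Both compensating conditions met → exception applies.

Approved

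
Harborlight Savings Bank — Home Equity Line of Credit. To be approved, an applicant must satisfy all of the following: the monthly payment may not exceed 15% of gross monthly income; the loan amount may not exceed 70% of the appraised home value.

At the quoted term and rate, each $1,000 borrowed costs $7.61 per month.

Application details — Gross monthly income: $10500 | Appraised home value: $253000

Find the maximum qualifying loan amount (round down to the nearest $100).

Payment cap: 15% × $10,500 = $1,575/month.
At $7.61 per $1,000, that supports 1,575/7.61 × 1,000 ≈ $206,964 → $206,900.
LTV cap: 70% × $253,000 = $177,100 → $177,100.
Binding constraint: loan-to-value.

$177,100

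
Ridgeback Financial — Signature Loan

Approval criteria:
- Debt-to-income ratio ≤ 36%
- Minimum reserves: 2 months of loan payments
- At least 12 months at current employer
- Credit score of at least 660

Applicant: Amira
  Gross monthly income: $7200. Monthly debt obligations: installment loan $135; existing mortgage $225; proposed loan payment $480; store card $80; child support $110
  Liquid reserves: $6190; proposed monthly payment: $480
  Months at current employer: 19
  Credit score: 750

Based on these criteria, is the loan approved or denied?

Approved

Total monthly debts = (135 + 225 + 480 + 80 + 110) = 1,030. DTI: 1,030 ÷ 7,200 = 14.3%, within the 36% cap
Reserves = 6,190/480 = 12.9 months ≥ 2
Employment 19 ≥ 12 months
Credit score 750 ≥ 660 (meets)
All criteria satisfied.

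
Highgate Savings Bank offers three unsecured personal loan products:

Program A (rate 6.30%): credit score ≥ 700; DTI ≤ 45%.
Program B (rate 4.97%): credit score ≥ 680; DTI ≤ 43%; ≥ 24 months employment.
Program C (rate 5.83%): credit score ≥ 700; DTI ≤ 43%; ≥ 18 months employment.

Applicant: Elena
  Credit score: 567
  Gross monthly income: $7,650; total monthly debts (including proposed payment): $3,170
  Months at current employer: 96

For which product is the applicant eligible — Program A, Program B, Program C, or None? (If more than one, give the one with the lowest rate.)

None

DTI = 3,170/7,650 = 41.4%.
Program A: score 567 < 700; DTI 41.4% ≤ 45% → does not qualify.
Program B: score 567 < 680; DTI 41.4% ≤ 43%; employment 96 ≥ 24 mo → does not qualify.
Program C: score 567 < 700; DTI 41.4% ≤ 43%; employment 96 ≥ 18 mo → does not qualify.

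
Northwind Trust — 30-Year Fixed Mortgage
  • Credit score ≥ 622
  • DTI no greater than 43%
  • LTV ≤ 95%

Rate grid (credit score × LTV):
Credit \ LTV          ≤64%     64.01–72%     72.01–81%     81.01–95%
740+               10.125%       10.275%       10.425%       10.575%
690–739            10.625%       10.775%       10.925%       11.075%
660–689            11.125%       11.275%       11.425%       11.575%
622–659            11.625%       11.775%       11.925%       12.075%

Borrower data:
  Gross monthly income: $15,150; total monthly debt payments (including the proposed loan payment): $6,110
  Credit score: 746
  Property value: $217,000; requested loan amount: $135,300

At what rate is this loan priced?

Credit score 746 ≥ 622; DTI = 6,110/15,150 = 40.3% ≤ 43%
Loan-to-value = 135,300/217,000 = 62.4% — pass (95% max)
Credit 746 → row 740+; LTV 62.4% → column ≤64%. Grid cell → 10.125%.

10.125%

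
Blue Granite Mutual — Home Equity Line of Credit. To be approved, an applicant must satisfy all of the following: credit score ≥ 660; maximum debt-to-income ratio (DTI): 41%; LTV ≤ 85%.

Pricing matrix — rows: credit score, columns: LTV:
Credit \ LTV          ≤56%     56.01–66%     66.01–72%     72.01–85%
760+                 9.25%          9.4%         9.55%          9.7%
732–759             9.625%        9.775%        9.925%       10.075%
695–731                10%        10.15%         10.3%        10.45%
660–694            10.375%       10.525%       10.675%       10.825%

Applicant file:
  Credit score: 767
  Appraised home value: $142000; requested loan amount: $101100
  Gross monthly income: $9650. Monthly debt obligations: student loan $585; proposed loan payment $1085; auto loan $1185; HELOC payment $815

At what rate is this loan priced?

Credit score 767 ≥ 660; Total monthly debts = (585 + 1,085 + 1,185 + 815) = 3,670. DTI: 3,670 ÷ 9,650 = 38%, within the 41% cap
Loan-to-value = 101,100/142,000 = 71.2% — pass (85% max)
Score 767 is in the 760+ band; LTV 71.2% is in the 66.01–72% band → 9.55%.

9.55%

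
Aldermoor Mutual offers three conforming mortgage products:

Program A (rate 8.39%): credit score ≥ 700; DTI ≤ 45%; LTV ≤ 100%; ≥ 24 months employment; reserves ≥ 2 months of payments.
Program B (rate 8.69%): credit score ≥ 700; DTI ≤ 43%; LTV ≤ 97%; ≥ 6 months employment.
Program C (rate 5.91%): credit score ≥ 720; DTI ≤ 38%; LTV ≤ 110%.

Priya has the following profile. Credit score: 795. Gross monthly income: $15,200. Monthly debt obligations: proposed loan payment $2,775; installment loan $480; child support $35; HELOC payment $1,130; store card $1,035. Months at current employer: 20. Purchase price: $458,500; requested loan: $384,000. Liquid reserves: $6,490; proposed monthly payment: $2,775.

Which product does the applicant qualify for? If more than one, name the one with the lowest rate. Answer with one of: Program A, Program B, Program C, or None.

Total debts = (2,775 + 480 + 35 + 1,130 + 1,035) = 5,455; DTI = 5,455/15,200 = 35.9%.
LTV = 384,000/458,500 = 83.8%.
Reserves = 6,490/2,775 = 2.3 months.
Program A: score 795 ≥ 700; DTI 35.9% ≤ 45%; LTV 83.8% ≤ 100%; employment 20 < 24 mo; reserves 2.3 ≥ 2 mo → does not qualify.
Program B: score 795 ≥ 700; DTI 35.9% ≤ 43%; LTV 83.8% ≤ 97%; employment 20 ≥ 6 mo → qualifies.
Program C: score 795 ≥ 720; DTI 35.9% ≤ 38%; LTV 83.8% ≤ 110% → qualifies.
Qualifying: Program B, Program C. Lowest rate is 5.91% → Program C.

Program C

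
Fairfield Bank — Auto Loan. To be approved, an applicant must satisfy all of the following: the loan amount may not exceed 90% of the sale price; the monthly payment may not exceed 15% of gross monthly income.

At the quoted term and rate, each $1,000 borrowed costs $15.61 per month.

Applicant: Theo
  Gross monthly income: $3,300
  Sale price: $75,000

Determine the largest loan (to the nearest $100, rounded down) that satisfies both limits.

$31,700

Payment cap: 15% × $3,300 = $495/month.
At $15.61 per $1,000, that supports 495/15.61 × 1,000 ≈ $31,710 → $31,700.
LTV cap: 90% × $75,000 = $67,500 → $67,500.
Binding constraint: payment-to-income.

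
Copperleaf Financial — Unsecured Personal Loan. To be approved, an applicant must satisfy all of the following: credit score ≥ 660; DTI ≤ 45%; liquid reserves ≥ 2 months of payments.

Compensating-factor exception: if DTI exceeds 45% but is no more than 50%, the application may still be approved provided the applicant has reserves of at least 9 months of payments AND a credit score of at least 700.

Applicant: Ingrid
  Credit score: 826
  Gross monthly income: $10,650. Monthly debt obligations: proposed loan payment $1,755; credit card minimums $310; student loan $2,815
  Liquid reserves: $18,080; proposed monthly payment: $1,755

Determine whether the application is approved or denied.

Approved

Credit score 826 ≥ 660 (meets base)
Total debts = (1,755 + 310 + 2,815) = 4,880. DTI = 4,880/10,650 = 45.8% > 45% — standard DTI limit exceeded.
Reserves: 18,080 ÷ 1,755 = 10.3 months (meets 2-month minimum)
45.8% falls in the override range (45%–50%), so the compensating-factor test applies.
Reserves 10.3 ≥ 9 months; credit score 826 ≥ 700.
Both compensating conditions met → exception applies.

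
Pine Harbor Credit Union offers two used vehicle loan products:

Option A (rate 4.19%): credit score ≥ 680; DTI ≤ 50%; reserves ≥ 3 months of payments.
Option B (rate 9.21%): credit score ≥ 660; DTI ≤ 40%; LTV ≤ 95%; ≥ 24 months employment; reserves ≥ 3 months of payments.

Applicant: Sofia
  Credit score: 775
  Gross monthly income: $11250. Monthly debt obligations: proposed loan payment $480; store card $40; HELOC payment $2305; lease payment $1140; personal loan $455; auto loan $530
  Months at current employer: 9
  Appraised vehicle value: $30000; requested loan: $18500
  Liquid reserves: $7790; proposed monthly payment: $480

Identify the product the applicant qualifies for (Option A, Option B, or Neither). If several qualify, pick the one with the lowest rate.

Total debts = (480 + 40 + 2,305 + 1,140 + 455 + 530) = 4,950; DTI = 4,950/11,250 = 44%.
LTV = 18,500/30,000 = 61.7%.
Reserves = 7,790/480 = 16.2 months.
Option A: score 775 ≥ 680; DTI 44% ≤ 50%; reserves 16.2 ≥ 3 mo → qualifies.
Option B: score 775 ≥ 660; DTI 44% > 40%; LTV 61.7% ≤ 95%; employment 9 < 24 mo; reserves 16.2 ≥ 3 mo → does not qualify.

Option A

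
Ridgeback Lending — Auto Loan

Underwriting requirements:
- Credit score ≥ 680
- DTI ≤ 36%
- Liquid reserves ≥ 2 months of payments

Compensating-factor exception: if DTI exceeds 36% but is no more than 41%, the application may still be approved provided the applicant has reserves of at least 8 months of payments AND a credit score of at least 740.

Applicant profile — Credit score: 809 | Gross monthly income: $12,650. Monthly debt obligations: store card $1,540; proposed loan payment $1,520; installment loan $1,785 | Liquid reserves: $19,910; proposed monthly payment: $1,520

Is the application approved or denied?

Credit score 809 ≥ 680 (meets base)
Total debts = (1,540 + 1,520 + 1,785) = 4,845. DTI = 4,845/12,650 = 38.3% > 36% — standard DTI limit exceeded.
Liquid reserves cover 19,910/1,520 = 13.1 months — ≥ 2 required
DTI 38.3% is within the 36%–41% exception band; checking compensating factors.
Override check — reserves: 13.1 mo (ok); score: 809 (ok).
Both override conditions satisfied; DTI exception granted.

Approved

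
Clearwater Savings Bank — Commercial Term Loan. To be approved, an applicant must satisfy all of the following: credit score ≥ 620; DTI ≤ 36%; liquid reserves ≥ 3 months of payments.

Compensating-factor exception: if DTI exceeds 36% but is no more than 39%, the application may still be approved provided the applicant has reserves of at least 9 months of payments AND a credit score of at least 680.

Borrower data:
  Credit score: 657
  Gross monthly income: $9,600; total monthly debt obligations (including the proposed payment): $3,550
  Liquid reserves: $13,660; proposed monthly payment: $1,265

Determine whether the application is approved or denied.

Denied

Credit score 657 ≥ 620 (meets base)
DTI: 3,550 ÷ 9,600 = 37%, over the 36% base limit.
Liquid reserves cover 13,660/1,265 = 10.8 months — ≥ 3 required
DTI 37% is within the 36%–39% exception band; checking compensating factors.
Override check — reserves: 10.8 mo (ok); score: 657 (below 680).
Override conditions not both satisfied; exception does not apply.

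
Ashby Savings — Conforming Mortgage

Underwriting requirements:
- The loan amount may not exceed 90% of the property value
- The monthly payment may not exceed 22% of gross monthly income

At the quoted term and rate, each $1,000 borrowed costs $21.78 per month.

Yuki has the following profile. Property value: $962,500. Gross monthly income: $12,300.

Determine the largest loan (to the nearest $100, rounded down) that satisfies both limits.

$124,200

Payment cap: 22% × $12,300 = $2,706/month.
At $21.78 per $1,000, that supports 2,706/21.78 × 1,000 ≈ $124,242 → $124,200.
LTV cap: 90% × $962,500 = $866,250 → $866,200.
Binding constraint: payment-to-income.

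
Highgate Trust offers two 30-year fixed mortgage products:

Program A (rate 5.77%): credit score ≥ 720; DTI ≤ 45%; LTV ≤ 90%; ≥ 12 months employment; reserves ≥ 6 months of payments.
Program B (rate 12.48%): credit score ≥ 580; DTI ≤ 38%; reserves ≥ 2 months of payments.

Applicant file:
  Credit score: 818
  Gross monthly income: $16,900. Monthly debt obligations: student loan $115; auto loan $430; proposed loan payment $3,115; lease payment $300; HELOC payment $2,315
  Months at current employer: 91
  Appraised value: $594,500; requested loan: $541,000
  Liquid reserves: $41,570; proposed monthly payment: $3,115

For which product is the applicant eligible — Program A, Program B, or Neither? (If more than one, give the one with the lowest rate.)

Total debts = (115 + 430 + 3,115 + 300 + 2,315) = 6,275; DTI = 6,275/16,900 = 37.1%.
LTV = 541,000/594,500 = 91%.
Reserves = 41,570/3,115 = 13.3 months.
Program A: score 818 ≥ 720; DTI 37.1% ≤ 45%; LTV 91% > 90%; employment 91 ≥ 12 mo; reserves 13.3 ≥ 6 mo → does not qualify.
Program B: score 818 ≥ 580; DTI 37.1% ≤ 38%; reserves 13.3 ≥ 2 mo → qualifies.

Program B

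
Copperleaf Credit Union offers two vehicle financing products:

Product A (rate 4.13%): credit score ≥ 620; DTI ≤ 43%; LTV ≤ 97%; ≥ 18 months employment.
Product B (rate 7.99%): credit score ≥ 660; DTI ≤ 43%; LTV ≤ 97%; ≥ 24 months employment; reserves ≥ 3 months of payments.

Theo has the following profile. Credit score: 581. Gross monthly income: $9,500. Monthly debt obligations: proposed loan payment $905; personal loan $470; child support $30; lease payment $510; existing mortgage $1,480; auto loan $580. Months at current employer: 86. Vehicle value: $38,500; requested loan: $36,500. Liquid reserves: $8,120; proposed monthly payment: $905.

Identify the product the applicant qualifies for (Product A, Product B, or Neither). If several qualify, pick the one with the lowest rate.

Neither

Total debts = (905 + 470 + 30 + 510 + 1,480 + 580) = 3,975; DTI = 3,975/9,500 = 41.8%.
LTV = 36,500/38,500 = 94.8%.
Reserves = 8,120/905 = 9.0 months.
Product A: score 581 < 620; DTI 41.8% ≤ 43%; LTV 94.8% ≤ 97%; employment 86 ≥ 18 mo → does not qualify.
Product B: score 581 < 660; DTI 41.8% ≤ 43%; LTV 94.8% ≤ 97%; employment 86 ≥ 24 mo; reserves 9.0 ≥ 3 mo → does not qualify.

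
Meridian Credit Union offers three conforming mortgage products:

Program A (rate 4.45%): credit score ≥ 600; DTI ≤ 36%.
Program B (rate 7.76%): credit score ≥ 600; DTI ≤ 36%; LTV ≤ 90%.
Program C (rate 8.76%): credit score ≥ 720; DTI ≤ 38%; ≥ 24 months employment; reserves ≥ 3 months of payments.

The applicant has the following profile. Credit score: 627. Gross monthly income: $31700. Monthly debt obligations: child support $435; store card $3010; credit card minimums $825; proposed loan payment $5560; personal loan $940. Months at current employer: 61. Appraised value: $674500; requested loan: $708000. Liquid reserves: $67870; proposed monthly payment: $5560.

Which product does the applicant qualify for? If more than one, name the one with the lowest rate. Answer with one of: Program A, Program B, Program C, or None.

Total debts = (435 + 3,010 + 825 + 5,560 + 940) = 10,770; DTI = 10,770/31,700 = 34%.
LTV = 708,000/674,500 = 105%.
Reserves = 67,870/5,560 = 12.2 months.
Program A: score 627 ≥ 600; DTI 34% ≤ 36% → qualifies.
Program B: score 627 ≥ 600; DTI 34% ≤ 36%; LTV 105% > 90% → does not qualify.
Program C: score 627 < 720; DTI 34% ≤ 38%; employment 61 ≥ 24 mo; reserves 12.2 ≥ 3 mo → does not qualify.

Program A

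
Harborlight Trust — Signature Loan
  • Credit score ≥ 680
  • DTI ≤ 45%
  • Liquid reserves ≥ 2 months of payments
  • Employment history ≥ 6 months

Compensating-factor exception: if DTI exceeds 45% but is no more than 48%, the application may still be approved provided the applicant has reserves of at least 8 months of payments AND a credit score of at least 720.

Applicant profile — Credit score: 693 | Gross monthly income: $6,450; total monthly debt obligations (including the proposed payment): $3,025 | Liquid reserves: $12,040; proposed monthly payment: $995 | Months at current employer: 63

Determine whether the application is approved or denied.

Credit score 693 ≥ 680 (meets base)
DTI: 3,025 ÷ 6,450 = 46.9%, over the 45% base limit.
Reserves: 12,040 ÷ 995 = 12.1 months (meets 2-month minimum)
Employment 63 ≥ 6 months
DTI 46.9% is within the 45%–48% exception band; checking compensating factors.
Override check — reserves: 12.1 mo (ok); score: 693 (below 720).
Override conditions not both satisfied; exception does not apply.

Denied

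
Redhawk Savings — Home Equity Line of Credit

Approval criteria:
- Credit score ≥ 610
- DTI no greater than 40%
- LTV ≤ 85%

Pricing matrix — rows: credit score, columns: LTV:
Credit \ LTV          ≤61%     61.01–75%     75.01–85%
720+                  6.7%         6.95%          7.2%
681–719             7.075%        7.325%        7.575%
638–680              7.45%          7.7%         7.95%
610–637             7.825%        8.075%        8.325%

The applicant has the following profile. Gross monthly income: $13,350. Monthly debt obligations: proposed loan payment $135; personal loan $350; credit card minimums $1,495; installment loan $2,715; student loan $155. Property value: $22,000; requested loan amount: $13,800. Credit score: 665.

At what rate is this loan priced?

7.7%

Credit score 665 ≥ 610; Total monthly debts = (135 + 350 + 1,495 + 2,715 + 155) = 4,850. Debt-to-income = 4,850/13,350 = 36.3% — meets 40% limit
LTV: 13,800 ÷ 22,000 = 62.7%, within 85% cap
Score 665 is in the 638–680 band; LTV 62.7% is in the 61.01–75% band → 7.7%.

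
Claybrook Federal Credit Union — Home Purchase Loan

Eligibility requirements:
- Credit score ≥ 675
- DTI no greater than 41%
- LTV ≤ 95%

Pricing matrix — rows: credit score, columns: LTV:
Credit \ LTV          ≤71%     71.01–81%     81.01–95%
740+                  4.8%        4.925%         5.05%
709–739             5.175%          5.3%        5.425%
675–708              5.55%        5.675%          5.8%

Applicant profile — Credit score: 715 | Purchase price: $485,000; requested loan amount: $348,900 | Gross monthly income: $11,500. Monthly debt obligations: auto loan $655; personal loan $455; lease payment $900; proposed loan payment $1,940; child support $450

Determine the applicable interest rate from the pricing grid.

5.3%

Credit score 715 ≥ 675; Total monthly debts = (655 + 455 + 900 + 1,940 + 450) = 4,400. Debt-to-income = 4,400/11,500 = 38.3% — meets 41% limit
LTV: 348,900 ÷ 485,000 = 71.9%, within 95% cap
Credit 715 → row 709–739; LTV 71.9% → column 71.01–81%. Grid cell → 5.3%.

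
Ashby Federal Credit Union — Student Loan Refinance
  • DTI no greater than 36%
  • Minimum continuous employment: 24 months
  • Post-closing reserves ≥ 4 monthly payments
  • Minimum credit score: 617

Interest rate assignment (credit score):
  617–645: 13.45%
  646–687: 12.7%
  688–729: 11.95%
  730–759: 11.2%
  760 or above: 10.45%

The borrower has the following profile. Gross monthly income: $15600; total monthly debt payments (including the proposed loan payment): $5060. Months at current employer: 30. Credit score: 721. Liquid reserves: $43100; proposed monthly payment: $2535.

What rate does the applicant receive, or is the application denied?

Credit score 721 ≥ 617 (meets minimum)
Employment 30 ≥ 24 months
DTI = 5,060/15,600 = 32.4% ≤ 36%
Liquid reserves cover 43,100/2,535 = 17.0 months — ≥ 4 required
All requirements met. Score 721 falls in the 688–729 tier → 11.95%.

Approved at 11.95%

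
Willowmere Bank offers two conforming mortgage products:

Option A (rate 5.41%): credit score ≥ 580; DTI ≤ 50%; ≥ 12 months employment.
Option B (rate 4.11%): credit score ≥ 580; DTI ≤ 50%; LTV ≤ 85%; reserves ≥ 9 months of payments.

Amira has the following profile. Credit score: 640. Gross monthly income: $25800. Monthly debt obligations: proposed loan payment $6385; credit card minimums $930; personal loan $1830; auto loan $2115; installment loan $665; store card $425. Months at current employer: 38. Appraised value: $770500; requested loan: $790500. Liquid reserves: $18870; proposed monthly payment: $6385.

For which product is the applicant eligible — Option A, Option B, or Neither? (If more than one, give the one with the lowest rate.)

Option A

Total debts = (6,385 + 930 + 1,830 + 2,115 + 665 + 425) = 12,350; DTI = 12,350/25,800 = 47.9%.
LTV = 790,500/770,500 = 102.6%.
Reserves = 18,870/6,385 = 3.0 months.
Option A: score 640 ≥ 580; DTI 47.9% ≤ 50%; employment 38 ≥ 12 mo → qualifies.
Option B: score 640 ≥ 580; DTI 47.9% ≤ 50%; LTV 102.6% > 85%; reserves 3.0 < 9 mo → does not qualify.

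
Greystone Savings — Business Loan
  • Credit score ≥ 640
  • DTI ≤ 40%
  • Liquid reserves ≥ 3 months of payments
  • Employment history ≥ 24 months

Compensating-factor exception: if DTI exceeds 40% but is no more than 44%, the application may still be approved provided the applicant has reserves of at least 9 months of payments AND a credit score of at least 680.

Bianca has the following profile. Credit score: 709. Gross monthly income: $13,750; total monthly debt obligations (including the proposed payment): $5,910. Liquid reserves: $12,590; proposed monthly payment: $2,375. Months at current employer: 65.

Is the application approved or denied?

Denied

Credit score 709 ≥ 640 (meets base)
DTI: 5,910 ÷ 13,750 = 43%, over the 40% base limit.
Liquid reserves cover 12,590/2,375 = 5.3 months — ≥ 3 required
Employment 65 ≥ 24 months
43% falls in the override range (40%–44%), so the compensating-factor test applies.
Override check — reserves: 5.3 mo (short of 9); score: 709 (ok).
Override conditions not both satisfied; exception does not apply.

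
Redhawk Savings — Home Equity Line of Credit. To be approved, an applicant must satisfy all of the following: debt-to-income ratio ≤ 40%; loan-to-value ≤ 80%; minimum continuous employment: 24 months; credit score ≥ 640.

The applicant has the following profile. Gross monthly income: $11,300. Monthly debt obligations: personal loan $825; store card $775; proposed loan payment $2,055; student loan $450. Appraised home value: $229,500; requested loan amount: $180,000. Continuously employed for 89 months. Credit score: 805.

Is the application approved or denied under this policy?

Total monthly debts = (825 + 775 + 2,055 + 450) = 4,105. DTI: 4,105 ÷ 11,300 = 36.3%, within the 40% cap
LTV = 180,000/229,500 = 78.4% ≤ 80%
Employment 89 ≥ 24 months
Credit score 805 ≥ 640 (meets)
All criteria satisfied.

Approved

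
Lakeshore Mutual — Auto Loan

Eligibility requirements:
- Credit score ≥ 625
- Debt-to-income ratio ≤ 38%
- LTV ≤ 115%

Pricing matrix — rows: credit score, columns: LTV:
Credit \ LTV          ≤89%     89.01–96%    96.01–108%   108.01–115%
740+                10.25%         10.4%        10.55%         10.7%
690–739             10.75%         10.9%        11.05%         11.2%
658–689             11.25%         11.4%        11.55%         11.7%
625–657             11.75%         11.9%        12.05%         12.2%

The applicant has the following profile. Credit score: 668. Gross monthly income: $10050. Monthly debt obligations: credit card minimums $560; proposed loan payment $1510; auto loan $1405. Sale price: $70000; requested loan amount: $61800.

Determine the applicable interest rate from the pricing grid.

11.25%

Credit score 668 ≥ 625; Total monthly debts = (560 + 1,510 + 1,405) = 3,475. Debt-to-income = 3,475/10,050 = 34.6% — meets 38% limit
Loan-to-value = 61,800/70,000 = 88.3% — pass (115% max)
Credit 668 → row 658–689; LTV 88.3% → column ≤89%. Grid cell → 11.25%.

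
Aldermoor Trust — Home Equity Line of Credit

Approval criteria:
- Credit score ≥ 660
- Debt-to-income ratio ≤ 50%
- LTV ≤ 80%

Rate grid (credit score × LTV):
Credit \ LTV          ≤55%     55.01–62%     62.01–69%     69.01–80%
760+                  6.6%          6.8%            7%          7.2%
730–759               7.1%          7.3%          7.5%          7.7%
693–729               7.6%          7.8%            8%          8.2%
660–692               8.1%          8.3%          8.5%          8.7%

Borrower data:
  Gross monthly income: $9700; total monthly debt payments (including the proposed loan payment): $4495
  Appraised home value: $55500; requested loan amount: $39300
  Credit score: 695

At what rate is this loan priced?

Credit score 695 ≥ 660; Debt-to-income = 4,495/9,700 = 46.3% — meets 50% limit
LTV = 39,300/55,500 = 70.8% ≤ 80%
Credit 695 → row 693–729; LTV 70.8% → column 69.01–80%. Grid cell → 8.2%.

8.2%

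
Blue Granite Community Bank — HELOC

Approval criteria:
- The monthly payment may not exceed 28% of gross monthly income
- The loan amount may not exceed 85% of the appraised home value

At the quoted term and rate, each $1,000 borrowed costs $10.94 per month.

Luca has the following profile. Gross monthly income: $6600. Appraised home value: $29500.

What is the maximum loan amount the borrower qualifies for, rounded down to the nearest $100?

$25,000

Payment cap: 28% × $6,600 = $1,848/month.
At $10.94 per $1,000, that supports 1,848/10.94 × 1,000 ≈ $168,921 → $168,900.
LTV cap: 85% × $29,500 = $25,075 → $25,000.
Binding constraint: loan-to-value.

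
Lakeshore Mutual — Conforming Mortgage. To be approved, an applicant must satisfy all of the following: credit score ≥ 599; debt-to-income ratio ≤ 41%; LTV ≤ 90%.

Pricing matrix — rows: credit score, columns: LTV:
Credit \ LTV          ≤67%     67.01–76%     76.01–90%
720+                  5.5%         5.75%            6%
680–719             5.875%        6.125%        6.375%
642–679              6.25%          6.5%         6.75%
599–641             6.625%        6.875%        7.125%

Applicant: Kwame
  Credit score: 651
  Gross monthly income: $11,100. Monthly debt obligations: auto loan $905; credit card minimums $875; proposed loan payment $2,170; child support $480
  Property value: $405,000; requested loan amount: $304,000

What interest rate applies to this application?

Credit score 651 ≥ 599; Total monthly debts = (905 + 875 + 2,170 + 480) = 4,430. DTI = 4,430/11,100 = 39.9% ≤ 41%
LTV: 304,000 ÷ 405,000 = 75.1%, within 90% cap
Row: 651 falls in 642–679. Column: 75.1% falls in 67.01–76%. Rate = 6.5%.

6.5%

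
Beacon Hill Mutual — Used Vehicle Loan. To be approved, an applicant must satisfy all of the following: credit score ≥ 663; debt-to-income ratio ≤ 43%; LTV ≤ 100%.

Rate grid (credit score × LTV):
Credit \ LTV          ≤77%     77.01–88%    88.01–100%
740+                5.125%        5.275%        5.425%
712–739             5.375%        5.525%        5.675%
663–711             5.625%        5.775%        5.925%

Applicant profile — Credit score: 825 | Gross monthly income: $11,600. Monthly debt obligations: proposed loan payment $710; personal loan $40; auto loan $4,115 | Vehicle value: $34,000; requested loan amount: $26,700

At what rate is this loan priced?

Credit score 825 ≥ 663; Total monthly debts = (710 + 40 + 4,115) = 4,865. DTI: 4,865 ÷ 11,600 = 41.9%, within the 43% cap
Loan-to-value = 26,700/34,000 = 78.5% — pass (100% max)
Score 825 is in the 740+ band; LTV 78.5% is in the 77.01–88% band → 5.275%.

5.275%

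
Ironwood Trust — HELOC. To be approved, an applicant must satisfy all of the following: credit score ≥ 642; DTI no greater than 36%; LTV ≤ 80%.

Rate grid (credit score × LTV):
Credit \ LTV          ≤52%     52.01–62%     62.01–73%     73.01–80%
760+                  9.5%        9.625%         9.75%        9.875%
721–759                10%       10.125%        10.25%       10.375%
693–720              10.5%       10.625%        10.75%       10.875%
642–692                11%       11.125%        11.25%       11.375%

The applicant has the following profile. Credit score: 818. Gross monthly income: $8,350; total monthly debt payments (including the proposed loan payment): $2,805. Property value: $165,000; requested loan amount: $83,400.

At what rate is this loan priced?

Credit score 818 ≥ 642; DTI: 2,805 ÷ 8,350 = 33.6%, within the 36% cap
LTV = 83,400/165,000 = 50.5% ≤ 80%
Row: 818 falls in 760+. Column: 50.5% falls in ≤52%. Rate = 9.5%.

9.5%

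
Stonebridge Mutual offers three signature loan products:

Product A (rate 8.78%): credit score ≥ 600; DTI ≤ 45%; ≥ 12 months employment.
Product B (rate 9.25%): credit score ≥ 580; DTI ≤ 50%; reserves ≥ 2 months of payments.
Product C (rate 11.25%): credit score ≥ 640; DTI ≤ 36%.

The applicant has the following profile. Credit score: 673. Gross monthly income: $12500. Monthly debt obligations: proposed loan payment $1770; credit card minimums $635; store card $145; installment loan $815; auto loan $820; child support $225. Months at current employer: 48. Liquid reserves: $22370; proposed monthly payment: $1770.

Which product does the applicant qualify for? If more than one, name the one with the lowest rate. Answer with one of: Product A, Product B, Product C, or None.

Total debts = (1,770 + 635 + 145 + 815 + 820 + 225) = 4,410; DTI = 4,410/12,500 = 35.3%.
Reserves = 22,370/1,770 = 12.6 months.
Product A: score 673 ≥ 600; DTI 35.3% ≤ 45%; employment 48 ≥ 12 mo → qualifies.
Product B: score 673 ≥ 580; DTI 35.3% ≤ 50%; reserves 12.6 ≥ 2 mo → qualifies.
Product C: score 673 ≥ 640; DTI 35.3% ≤ 36% → qualifies.
Qualifying: Product A, Product B, Product C. Lowest rate is 8.78% → Product A.

Product A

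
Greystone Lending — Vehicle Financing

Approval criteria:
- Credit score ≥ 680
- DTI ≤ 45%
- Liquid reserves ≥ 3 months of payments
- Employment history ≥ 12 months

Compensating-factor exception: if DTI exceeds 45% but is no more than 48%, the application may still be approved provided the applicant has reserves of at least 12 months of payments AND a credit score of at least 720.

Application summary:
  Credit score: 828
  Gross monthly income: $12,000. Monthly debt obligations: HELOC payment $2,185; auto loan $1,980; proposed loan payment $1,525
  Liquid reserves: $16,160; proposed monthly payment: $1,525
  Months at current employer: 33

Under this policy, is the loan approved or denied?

Denied

Credit score 828 ≥ 680 (meets base)
Total debts = (2,185 + 1,980 + 1,525) = 5,690. DTI: 5,690 ÷ 12,000 = 47.4%, over the 45% base limit.
Reserves: 16,160 ÷ 1,525 = 10.6 months (meets 3-month minimum)
Employment 33 ≥ 12 months
DTI 47.4% is within the 45%–48% exception band; checking compensating factors.
Reserves 10.6 < 12 months; credit score 828 ≥ 720.
Override conditions not both satisfied; exception does not apply.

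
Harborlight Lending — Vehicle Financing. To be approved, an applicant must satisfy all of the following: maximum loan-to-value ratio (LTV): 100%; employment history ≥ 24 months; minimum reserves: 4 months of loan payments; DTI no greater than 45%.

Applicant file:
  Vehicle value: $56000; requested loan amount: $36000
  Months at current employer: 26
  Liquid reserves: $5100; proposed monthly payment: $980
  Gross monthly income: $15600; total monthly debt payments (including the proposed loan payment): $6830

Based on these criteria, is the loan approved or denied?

Loan-to-value = 36,000/56,000 = 64.3% — pass (100% max)
Employment 26 ≥ 24 months
Liquid reserves cover 5,100/980 = 5.2 months — ≥ 4 required
Debt-to-income = 6,830/15,600 = 43.8% — meets 45% limit
All criteria satisfied.

Approved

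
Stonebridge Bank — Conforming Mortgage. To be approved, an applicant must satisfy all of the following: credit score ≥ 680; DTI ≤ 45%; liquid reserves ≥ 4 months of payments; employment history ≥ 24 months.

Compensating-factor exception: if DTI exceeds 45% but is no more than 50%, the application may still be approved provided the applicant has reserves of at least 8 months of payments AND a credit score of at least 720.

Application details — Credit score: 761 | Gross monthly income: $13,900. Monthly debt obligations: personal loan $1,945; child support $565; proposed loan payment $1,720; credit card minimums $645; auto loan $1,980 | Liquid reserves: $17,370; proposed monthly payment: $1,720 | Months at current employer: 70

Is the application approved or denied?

Credit score 761 ≥ 680 (meets base)
Total debts = (1,945 + 565 + 1,720 + 645 + 1,980) = 6,855. DTI: 6,855 ÷ 13,900 = 49.3%, over the 45% base limit.
Reserves = 17,370/1,720 = 10.1 months ≥ 4
Employment 70 ≥ 24 months
DTI 49.3% is within the 45%–50% exception band; checking compensating factors.
Reserves 10.1 ≥ 8 months; credit score 761 ≥ 720.
Both compensating conditions met → exception applies.

Approved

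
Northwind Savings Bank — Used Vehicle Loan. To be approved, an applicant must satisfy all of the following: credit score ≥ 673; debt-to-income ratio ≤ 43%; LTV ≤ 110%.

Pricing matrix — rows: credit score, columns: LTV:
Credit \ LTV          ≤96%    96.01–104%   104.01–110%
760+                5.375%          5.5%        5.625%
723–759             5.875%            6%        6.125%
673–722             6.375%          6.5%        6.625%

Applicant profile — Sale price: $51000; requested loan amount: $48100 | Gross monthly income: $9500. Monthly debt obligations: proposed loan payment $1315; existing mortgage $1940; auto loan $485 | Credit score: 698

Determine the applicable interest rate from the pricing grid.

6.375%

Credit score 698 ≥ 673; Total monthly debts = (1,315 + 1,940 + 485) = 3,740. DTI: 3,740 ÷ 9,500 = 39.4%, within the 43% cap
LTV = 48,100/51,000 = 94.3% ≤ 110%
Score 698 is in the 673–722 band; LTV 94.3% is in the ≤96% band → 6.375%.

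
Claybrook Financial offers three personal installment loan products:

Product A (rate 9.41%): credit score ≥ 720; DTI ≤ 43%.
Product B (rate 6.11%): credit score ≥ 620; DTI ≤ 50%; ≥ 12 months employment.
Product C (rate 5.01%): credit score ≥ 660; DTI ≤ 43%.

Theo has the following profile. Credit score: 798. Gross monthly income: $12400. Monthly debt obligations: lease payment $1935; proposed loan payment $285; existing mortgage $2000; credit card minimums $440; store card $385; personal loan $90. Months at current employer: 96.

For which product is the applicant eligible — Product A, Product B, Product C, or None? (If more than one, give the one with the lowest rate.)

Product C

Total debts = (1,935 + 285 + 2,000 + 440 + 385 + 90) = 5,135; DTI = 5,135/12,400 = 41.4%.
Product A: score 798 ≥ 720; DTI 41.4% ≤ 43% → qualifies.
Product B: score 798 ≥ 620; DTI 41.4% ≤ 50%; employment 96 ≥ 12 mo → qualifies.
Product C: score 798 ≥ 660; DTI 41.4% ≤ 43% → qualifies.
Qualifying: Product A, Product B, Product C. Lowest rate is 5.01% → Product C.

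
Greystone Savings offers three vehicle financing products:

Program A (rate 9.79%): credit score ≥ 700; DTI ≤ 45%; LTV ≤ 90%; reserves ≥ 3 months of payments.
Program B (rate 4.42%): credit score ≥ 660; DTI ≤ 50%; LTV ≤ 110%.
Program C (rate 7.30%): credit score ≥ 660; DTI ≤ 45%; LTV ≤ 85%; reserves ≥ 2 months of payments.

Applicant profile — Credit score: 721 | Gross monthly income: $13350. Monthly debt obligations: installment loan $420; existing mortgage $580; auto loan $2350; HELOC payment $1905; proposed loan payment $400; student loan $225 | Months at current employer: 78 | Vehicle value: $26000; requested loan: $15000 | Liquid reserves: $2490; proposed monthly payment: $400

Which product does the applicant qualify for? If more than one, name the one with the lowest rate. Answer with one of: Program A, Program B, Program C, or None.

Total debts = (420 + 580 + 2,350 + 1,905 + 400 + 225) = 5,880; DTI = 5,880/13,350 = 44%.
LTV = 15,000/26,000 = 57.7%.
Reserves = 2,490/400 = 6.2 months.
Program A: score 721 ≥ 700; DTI 44% ≤ 45%; LTV 57.7% ≤ 90%; reserves 6.2 ≥ 3 mo → qualifies.
Program B: score 721 ≥ 660; DTI 44% ≤ 50%; LTV 57.7% ≤ 110% → qualifies.
Program C: score 721 ≥ 660; DTI 44% ≤ 45%; LTV 57.7% ≤ 85%; reserves 6.2 ≥ 2 mo → qualifies.
Qualifying: Program A, Program B, Program C. Lowest rate is 4.42% → Program B.

Program B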